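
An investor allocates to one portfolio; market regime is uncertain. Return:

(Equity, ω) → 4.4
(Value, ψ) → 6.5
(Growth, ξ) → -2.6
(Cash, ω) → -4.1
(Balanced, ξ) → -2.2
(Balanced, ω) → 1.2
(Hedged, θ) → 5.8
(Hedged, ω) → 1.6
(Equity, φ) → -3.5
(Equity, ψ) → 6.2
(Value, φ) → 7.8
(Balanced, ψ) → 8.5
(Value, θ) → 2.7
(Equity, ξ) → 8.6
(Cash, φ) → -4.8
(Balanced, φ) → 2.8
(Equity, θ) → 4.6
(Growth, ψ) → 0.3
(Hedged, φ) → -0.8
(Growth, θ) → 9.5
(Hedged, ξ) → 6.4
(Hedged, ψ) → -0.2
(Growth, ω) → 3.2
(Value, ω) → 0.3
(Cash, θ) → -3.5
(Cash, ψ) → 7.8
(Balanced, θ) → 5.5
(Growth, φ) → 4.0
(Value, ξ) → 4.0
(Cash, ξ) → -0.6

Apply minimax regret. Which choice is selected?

Value

Column bests: θ=9.5, φ=7.8, ψ=8.5, ω=4.4, ξ=8.6.
Value regrets: 6.8, 0.0, 2.0, 4.1, 4.6 → max 6.8
Hedged regrets: 3.7, 8.6, 8.7, 2.8, 2.2 → max 8.7
Cash regrets: 13.0, 12.6, 0.7, 8.5, 9.2 → max 13.0
Equity regrets: 4.9, 11.3, 2.3, 0.0, 0.0 → max 11.3
Growth regrets: 0.0, 3.8, 8.2, 1.2, 11.2 → max 11.2
Balanced regrets: 4.0, 5.0, 0.0, 3.2, 10.8 → max 10.8
Smallest max regret = 6.8 → Value.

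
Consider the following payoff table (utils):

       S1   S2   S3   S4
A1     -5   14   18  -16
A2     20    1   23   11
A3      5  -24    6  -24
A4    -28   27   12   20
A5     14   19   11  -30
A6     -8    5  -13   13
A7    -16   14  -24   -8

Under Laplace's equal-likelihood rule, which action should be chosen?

A2

Row averages: A1=2.75, A2=13.75, A3=-9.25, A4=7.75, A5=3.5, A6=-0.75, A7=-8.5
Highest average = 13.75 → A2.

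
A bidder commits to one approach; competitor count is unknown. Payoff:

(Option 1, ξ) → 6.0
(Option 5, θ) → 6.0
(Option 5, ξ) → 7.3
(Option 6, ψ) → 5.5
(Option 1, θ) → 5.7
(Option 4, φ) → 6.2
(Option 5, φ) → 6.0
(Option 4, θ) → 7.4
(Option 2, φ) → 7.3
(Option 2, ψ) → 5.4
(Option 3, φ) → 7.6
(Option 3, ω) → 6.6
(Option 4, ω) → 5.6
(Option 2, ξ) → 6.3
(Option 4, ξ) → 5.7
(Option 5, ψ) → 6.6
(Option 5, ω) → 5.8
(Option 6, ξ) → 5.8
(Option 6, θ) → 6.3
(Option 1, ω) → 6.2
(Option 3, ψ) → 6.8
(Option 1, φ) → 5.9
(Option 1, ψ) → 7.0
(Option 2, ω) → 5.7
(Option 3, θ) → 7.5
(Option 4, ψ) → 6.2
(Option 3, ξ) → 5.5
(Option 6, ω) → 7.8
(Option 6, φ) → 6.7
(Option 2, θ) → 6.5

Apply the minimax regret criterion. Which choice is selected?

Column bests: θ=7.5, φ=7.6, ψ=7.0, ω=7.8, ξ=7.3.
Option 1 regrets: 1.8, 1.7, 0.0, 1.6, 1.3 → max 1.8
Option 2 regrets: 1.0, 0.3, 1.6, 2.1, 1.0 → max 2.1
Option 3 regrets: 0.0, 0.0, 0.2, 1.2, 1.8 → max 1.8
Option 4 regrets: 0.1, 1.4, 0.8, 2.2, 1.6 → max 2.2
Option 5 regrets: 1.5, 1.6, 0.4, 2.0, 0.0 → max 2.0
Option 6 regrets: 1.2, 0.9, 1.5, 0.0, 1.5 → max 1.5
Smallest max regret = 1.5 → Option 6.

Option 6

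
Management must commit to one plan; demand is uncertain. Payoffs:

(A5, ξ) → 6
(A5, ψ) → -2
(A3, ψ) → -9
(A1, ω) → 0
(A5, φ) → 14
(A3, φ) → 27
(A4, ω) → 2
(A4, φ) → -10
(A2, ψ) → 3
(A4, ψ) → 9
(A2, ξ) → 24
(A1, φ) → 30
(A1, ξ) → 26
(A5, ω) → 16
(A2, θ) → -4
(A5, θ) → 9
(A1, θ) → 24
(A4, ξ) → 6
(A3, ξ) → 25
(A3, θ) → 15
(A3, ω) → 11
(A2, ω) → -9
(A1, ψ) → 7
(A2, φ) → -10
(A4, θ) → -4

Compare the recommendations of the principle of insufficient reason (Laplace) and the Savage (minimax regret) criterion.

laplace → A1; minimax regret → A1 (agree)

Row averages: A1=17.4, A2=0.8, A3=13.8, A4=0.6, A5=8.6
Highest average = 17.4 → A1.
Column bests: θ=24, φ=30, ψ=9, ω=16, ξ=26.
A1 regrets: 0, 0, 2, 16, 0 → max 16
A2 regrets: 28, 40, 6, 25, 2 → max 40
A3 regrets: 9, 3, 18, 5, 1 → max 18
A4 regrets: 28, 40, 0, 14, 20 → max 40
A5 regrets: 15, 16, 11, 0, 20 → max 20
Smallest max regret = 16 → A1.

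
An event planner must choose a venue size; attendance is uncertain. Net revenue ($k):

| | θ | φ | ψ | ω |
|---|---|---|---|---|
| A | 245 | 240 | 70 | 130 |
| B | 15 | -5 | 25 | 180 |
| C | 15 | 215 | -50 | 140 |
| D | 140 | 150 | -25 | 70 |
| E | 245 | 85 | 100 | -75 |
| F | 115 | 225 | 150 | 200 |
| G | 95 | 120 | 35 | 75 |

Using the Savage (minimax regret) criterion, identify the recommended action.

A

Column bests: θ=245, φ=240, ψ=150, ω=200.
A regrets: 0, 0, 80, 70 → max 80
B regrets: 230, 245, 125, 20 → max 245
C regrets: 230, 25, 200, 60 → max 230
D regrets: 105, 90, 175, 130 → max 175
E regrets: 0, 155, 50, 275 → max 275
F regrets: 130, 15, 0, 0 → max 130
G regrets: 150, 120, 115, 125 → max 150
Smallest max regret = 80 → A.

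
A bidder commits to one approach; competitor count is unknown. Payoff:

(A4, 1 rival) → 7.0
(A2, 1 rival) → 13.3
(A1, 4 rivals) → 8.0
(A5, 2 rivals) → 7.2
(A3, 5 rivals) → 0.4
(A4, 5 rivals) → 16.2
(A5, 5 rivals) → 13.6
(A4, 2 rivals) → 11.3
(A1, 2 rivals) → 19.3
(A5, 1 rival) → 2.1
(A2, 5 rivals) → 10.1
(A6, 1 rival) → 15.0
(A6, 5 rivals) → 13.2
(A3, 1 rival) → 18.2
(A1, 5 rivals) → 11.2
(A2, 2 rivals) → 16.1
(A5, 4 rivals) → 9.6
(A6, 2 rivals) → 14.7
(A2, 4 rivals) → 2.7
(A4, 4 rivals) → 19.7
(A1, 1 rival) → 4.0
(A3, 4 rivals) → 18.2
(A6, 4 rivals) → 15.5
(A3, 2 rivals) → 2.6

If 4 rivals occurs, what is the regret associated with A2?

Best payoff under 4 rivals is 19.7.
Regret = 19.7 − 2.7 = 17.0.

17.0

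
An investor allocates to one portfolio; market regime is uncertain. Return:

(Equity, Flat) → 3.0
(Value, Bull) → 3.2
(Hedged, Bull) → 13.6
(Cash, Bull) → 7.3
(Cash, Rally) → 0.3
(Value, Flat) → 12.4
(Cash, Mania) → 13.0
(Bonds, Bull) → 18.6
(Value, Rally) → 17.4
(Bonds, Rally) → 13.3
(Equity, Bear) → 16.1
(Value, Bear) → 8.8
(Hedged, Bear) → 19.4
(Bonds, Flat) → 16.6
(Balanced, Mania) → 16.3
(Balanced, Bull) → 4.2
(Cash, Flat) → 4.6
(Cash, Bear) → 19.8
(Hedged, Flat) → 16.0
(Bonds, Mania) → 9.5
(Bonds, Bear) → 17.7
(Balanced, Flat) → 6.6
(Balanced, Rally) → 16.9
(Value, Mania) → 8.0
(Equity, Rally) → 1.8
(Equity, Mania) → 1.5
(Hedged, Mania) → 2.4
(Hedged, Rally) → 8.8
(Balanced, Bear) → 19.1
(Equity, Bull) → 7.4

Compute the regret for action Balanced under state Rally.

0.5

Best payoff under Rally is 17.4.
Regret = 17.4 − 16.9 = 0.5.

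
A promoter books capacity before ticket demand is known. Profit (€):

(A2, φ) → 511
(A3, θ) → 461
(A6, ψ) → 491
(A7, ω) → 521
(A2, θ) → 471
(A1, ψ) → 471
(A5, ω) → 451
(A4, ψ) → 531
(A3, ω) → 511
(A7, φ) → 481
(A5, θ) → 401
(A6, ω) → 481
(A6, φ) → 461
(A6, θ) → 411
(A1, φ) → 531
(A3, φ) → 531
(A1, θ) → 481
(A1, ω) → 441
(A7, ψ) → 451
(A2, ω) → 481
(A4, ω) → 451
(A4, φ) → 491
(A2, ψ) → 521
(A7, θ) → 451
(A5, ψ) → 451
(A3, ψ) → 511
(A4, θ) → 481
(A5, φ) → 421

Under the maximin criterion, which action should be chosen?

Row minima: A1=441, A2=471, A3=461, A4=451, A5=401, A6=411, A7=451
Best worst-case = 471 → A2.

A2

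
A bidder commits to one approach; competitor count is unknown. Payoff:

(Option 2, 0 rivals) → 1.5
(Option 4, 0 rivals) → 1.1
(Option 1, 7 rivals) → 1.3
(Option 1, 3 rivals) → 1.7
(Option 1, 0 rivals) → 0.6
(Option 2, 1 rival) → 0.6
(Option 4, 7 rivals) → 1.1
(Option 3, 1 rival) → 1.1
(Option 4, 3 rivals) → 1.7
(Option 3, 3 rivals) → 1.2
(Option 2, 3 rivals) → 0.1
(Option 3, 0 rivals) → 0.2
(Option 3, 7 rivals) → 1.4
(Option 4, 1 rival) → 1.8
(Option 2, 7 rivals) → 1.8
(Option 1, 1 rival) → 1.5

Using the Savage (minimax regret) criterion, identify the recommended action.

Option 4

Column bests: 0 rivals=1.5, 1 rival=1.8, 3 rivals=1.7, 7 rivals=1.8.
Option 1 regrets: 0.9, 0.3, 0.0, 0.5 → max 0.9
Option 2 regrets: 0.0, 1.2, 1.6, 0.0 → max 1.6
Option 3 regrets: 1.3, 0.7, 0.5, 0.4 → max 1.3
Option 4 regrets: 0.4, 0.0, 0.0, 0.7 → max 0.7
Smallest max regret = 0.7 → Option 4.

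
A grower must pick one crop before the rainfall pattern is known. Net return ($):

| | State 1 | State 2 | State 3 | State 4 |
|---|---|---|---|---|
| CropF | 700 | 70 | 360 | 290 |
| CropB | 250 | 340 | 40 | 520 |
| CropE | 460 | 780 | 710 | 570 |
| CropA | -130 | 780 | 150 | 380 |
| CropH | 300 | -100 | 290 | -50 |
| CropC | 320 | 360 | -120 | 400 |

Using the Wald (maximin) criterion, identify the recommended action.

CropE

Row minima: CropF=70, CropB=40, CropE=460, CropA=-130, CropH=-100, CropC=-120
Best worst-case = 460 → CropE.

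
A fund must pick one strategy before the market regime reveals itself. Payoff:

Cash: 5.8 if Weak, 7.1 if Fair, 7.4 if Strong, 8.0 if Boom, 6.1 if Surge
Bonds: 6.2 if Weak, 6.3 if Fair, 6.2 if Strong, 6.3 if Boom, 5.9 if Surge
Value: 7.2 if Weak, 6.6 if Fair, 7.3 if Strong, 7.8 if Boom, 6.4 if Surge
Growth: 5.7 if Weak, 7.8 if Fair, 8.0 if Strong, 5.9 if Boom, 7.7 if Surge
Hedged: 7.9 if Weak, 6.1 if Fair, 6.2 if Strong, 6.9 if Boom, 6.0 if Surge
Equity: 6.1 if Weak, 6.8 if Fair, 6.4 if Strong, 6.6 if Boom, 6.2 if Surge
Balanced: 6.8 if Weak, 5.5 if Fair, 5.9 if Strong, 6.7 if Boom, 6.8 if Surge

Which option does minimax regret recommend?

Value

Column bests: Weak=7.9, Fair=7.8, Strong=8.0, Boom=8.0, Surge=7.7.
Cash regrets: 2.1, 0.7, 0.6, 0.0, 1.6 → max 2.1
Bonds regrets: 1.7, 1.5, 1.8, 1.7, 1.8 → max 1.8
Value regrets: 0.7, 1.2, 0.7, 0.2, 1.3 → max 1.3
Growth regrets: 2.2, 0.0, 0.0, 2.1, 0.0 → max 2.2
Hedged regrets: 0.0, 1.7, 1.8, 1.1, 1.7 → max 1.8
Equity regrets: 1.8, 1.0, 1.6, 1.4, 1.5 → max 1.8
Balanced regrets: 1.1, 2.3, 2.1, 1.3, 0.9 → max 2.3
Smallest max regret = 1.3 → Value.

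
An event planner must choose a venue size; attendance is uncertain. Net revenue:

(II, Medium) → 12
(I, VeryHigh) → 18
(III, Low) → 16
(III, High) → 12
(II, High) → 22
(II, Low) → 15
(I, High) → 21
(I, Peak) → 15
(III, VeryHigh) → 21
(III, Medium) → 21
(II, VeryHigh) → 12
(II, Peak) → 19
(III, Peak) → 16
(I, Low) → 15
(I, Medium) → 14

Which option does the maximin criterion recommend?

I

Row minima: I=14, II=12, III=12
Best worst-case = 14 → I.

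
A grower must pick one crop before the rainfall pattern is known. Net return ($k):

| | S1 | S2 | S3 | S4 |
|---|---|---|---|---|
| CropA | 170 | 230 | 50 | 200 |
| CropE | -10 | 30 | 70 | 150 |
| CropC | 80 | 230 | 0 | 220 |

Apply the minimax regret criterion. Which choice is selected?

Column bests: S1=170, S2=230, S3=70, S4=220.
CropA regrets: 0, 0, 20, 20 → max 20
CropE regrets: 180, 200, 0, 70 → max 200
CropC regrets: 90, 0, 70, 0 → max 90
Smallest max regret = 20 → CropA.

CropA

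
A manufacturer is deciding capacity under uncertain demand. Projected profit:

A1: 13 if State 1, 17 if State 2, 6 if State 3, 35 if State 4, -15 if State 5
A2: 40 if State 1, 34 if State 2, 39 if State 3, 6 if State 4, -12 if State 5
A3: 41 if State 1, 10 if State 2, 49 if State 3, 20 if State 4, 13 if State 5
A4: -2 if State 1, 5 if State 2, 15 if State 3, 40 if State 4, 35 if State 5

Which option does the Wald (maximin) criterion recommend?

A3

Row minima: A1=-15, A2=-12, A3=10, A4=-2
Best worst-case = 10 → A3.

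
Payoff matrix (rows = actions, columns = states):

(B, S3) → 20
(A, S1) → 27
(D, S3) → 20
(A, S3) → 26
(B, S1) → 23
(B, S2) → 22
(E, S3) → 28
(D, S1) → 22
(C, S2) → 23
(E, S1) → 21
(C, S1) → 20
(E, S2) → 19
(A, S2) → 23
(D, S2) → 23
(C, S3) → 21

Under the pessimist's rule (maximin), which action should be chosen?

A

Row minima: A=23, B=20, C=20, D=20, E=19
Best worst-case = 23 → A.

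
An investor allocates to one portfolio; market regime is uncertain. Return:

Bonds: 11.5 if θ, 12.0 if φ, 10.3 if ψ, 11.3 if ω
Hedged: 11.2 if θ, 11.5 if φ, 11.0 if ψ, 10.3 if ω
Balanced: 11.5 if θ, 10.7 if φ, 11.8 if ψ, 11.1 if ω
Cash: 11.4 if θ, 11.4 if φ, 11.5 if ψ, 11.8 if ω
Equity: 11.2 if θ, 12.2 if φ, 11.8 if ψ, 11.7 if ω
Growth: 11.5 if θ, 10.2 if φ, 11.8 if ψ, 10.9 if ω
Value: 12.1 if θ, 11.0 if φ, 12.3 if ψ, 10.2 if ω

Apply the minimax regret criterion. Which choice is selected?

Column bests: θ=12.1, φ=12.2, ψ=12.3, ω=11.8.
Bonds regrets: 0.6, 0.2, 2.0, 0.5 → max 2.0
Hedged regrets: 0.9, 0.7, 1.3, 1.5 → max 1.5
Balanced regrets: 0.6, 1.5, 0.5, 0.7 → max 1.5
Cash regrets: 0.7, 0.8, 0.8, 0.0 → max 0.8
Equity regrets: 0.9, 0.0, 0.5, 0.1 → max 0.9
Growth regrets: 0.6, 2.0, 0.5, 0.9 → max 2.0
Value regrets: 0.0, 1.2, 0.0, 1.6 → max 1.6
Smallest max regret = 0.8 → Cash.

Cash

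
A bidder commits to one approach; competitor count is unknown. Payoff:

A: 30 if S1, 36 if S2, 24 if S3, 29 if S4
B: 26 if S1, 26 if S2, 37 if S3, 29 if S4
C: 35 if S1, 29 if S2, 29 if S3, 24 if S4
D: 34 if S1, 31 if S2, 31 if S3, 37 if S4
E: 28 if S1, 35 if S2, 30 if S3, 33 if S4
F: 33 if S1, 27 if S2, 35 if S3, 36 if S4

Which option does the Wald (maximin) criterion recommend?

Row minima: A=24, B=26, C=24, D=31, E=28, F=27
Best worst-case = 31 → D.

D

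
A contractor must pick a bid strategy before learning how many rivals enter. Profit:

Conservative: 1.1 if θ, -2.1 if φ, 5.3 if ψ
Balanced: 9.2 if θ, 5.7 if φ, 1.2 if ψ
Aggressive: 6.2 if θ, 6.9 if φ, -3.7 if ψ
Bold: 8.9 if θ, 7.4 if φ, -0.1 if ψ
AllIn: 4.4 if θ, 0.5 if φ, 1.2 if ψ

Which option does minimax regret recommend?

Column bests: θ=9.2, φ=7.4, ψ=5.3.
Conservative regrets: 8.1, 9.5, 0.0 → max 9.5
Balanced regrets: 0.0, 1.7, 4.1 → max 4.1
Aggressive regrets: 3.0, 0.5, 9.0 → max 9.0
Bold regrets: 0.3, 0.0, 5.4 → max 5.4
AllIn regrets: 4.8, 6.9, 4.1 → max 6.9
Smallest max regret = 4.1 → Balanced.

Balanced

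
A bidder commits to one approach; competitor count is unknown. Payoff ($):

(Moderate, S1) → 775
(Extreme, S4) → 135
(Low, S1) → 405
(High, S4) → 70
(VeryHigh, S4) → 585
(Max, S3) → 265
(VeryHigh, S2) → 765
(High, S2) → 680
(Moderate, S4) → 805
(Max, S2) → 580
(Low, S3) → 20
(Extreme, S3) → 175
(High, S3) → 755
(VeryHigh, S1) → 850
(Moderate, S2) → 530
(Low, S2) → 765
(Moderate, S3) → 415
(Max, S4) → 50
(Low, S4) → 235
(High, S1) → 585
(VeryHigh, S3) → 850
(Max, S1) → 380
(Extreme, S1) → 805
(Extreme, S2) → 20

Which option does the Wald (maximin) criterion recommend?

Row minima: Low=20, Moderate=415, High=70, VeryHigh=585, Extreme=20, Max=50
Best worst-case = 585 → VeryHigh.

VeryHigh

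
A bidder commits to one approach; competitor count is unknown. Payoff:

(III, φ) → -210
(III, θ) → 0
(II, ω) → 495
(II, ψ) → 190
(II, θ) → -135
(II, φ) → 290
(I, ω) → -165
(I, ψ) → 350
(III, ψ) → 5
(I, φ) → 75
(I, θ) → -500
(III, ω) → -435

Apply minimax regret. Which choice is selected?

Column bests: θ=0, φ=290, ψ=350, ω=495.
I regrets: 500, 215, 0, 660 → max 660
II regrets: 135, 0, 160, 0 → max 160
III regrets: 0, 500, 345, 930 → max 930
Smallest max regret = 160 → II.

II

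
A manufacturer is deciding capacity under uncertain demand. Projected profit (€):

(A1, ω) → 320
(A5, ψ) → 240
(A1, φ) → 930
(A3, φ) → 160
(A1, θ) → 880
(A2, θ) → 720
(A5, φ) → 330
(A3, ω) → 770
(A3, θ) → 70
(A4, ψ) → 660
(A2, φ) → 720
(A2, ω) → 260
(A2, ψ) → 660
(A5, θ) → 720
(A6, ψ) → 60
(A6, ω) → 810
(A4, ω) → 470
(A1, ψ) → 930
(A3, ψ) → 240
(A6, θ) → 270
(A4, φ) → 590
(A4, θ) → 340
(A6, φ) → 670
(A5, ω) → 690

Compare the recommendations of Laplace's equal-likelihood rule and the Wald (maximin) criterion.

Row averages: A1=765, A2=590, A3=310, A4=515, A5=495, A6=452.5
Highest average = 765 → A1.
Row minima: A1=320, A2=260, A3=70, A4=340, A5=240, A6=60
Best worst-case = 340 → A4.

laplace → A1; maximin → A4 (disagree)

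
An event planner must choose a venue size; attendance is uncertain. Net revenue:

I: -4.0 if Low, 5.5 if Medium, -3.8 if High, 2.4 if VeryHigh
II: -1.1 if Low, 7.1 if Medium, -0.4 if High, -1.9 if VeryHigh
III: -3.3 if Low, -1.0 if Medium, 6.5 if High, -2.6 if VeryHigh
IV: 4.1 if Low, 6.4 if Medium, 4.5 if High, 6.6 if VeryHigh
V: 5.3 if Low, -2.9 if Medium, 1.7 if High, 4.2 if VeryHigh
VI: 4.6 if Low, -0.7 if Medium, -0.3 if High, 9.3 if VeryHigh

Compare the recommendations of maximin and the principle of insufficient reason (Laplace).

maximin → IV; laplace → IV (agree)

Row minima: I=-4.0, II=-1.9, III=-3.3, IV=4.1, V=-2.9, VI=-0.7
Best worst-case = 4.1 → IV.
Row averages: I=0.025, II=0.925, III=-0.1, IV=5.4, V=2.075, VI=3.225
Highest average = 5.4 → IV.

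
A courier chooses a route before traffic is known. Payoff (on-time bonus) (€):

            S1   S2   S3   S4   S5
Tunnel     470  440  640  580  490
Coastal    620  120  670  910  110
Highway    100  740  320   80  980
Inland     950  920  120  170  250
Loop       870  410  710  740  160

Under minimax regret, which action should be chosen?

Tunnel

Column bests: S1=950, S2=920, S3=710, S4=910, S5=980.
Tunnel regrets: 480, 480, 70, 330, 490 → max 490
Coastal regrets: 330, 800, 40, 0, 870 → max 870
Highway regrets: 850, 180, 390, 830, 0 → max 850
Inland regrets: 0, 0, 590, 740, 730 → max 740
Loop regrets: 80, 510, 0, 170, 820 → max 820
Smallest max regret = 490 → Tunnel.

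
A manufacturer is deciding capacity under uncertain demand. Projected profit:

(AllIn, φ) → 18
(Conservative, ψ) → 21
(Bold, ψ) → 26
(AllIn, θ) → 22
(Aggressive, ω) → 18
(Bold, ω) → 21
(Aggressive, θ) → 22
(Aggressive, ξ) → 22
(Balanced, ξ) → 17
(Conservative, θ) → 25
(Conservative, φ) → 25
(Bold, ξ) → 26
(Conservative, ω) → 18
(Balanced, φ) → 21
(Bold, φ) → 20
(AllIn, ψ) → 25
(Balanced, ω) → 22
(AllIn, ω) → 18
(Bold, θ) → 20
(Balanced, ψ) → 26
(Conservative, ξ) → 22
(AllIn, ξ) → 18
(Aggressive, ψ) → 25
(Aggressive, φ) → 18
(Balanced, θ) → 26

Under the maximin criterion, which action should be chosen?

Bold

Row minima: Conservative=18, Balanced=17, Aggressive=18, Bold=20, AllIn=18
Best worst-case = 20 → Bold.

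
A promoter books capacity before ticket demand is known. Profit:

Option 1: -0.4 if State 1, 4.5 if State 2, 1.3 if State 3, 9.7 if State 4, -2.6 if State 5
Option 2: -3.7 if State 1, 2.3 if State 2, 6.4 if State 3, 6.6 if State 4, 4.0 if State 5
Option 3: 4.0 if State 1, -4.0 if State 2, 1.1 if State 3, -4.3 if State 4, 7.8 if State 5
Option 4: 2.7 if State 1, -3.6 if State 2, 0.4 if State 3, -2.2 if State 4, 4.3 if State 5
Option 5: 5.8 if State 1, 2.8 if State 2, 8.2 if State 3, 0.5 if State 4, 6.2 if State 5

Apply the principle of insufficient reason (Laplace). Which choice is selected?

Row averages: Option 1=2.5, Option 2=3.12, Option 3=0.92, Option 4=0.32, Option 5=4.7
Highest average = 4.7 → Option 5.

Option 5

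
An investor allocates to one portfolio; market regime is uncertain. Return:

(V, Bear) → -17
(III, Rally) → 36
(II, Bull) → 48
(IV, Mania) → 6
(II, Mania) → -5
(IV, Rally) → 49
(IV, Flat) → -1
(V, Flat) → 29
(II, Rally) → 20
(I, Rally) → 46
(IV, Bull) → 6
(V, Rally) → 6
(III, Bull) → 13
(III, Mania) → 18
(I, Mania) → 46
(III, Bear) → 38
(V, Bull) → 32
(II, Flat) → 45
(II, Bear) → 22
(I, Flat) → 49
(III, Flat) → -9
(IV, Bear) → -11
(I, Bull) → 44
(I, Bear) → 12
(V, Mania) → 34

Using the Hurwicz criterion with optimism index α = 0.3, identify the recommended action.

I: 0.3·49 + 0.7·12 = 23.1
II: 0.3·48 + 0.7·(-5) = 10.9
III: 0.3·38 + 0.7·(-9) = 5.1
IV: 0.3·49 + 0.7·(-11) = 7
V: 0.3·34 + 0.7·(-17) = -1.7
Highest Hurwicz score = 23.1 → I.

I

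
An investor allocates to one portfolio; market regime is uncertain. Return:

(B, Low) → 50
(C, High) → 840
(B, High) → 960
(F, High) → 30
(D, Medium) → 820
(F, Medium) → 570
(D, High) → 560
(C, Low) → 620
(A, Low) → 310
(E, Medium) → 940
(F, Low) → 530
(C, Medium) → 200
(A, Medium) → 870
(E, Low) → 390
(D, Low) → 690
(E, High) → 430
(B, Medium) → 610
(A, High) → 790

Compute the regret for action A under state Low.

Best payoff under Low is 690.
Regret = 690 − 310 = 380.

380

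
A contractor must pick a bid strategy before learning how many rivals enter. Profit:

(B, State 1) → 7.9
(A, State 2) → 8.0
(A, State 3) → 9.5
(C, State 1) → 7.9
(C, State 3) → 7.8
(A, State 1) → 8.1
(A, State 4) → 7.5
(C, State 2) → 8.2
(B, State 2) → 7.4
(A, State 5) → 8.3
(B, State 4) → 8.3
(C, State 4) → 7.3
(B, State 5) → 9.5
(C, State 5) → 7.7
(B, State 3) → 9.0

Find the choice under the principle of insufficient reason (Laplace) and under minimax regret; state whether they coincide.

laplace → B; minimax regret → B (agree)

Row averages: A=8.28, B=8.42, C=7.78
Highest average = 8.42 → B.
Column bests: State 1=8.1, State 2=8.2, State 3=9.5, State 4=8.3, State 5=9.5.
A regrets: 0.0, 0.2, 0.0, 0.8, 1.2 → max 1.2
B regrets: 0.2, 0.8, 0.5, 0.0, 0.0 → max 0.8
C regrets: 0.2, 0.0, 1.7, 1.0, 1.8 → max 1.8
Smallest max regret = 0.8 → B.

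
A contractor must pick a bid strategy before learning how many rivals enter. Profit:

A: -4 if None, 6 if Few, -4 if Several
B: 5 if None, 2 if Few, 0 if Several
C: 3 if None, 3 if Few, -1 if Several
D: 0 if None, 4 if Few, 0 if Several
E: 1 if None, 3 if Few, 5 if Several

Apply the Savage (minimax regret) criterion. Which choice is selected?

E

Column bests: None=5, Few=6, Several=5.
A regrets: 9, 0, 9 → max 9
B regrets: 0, 4, 5 → max 5
C regrets: 2, 3, 6 → max 6
D regrets: 5, 2, 5 → max 5
E regrets: 4, 3, 0 → max 4
Smallest max regret = 4 → E.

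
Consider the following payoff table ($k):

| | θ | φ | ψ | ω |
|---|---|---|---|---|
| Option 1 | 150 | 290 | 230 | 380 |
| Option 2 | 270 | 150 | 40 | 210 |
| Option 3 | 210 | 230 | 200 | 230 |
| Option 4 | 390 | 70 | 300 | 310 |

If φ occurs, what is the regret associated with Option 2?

140

Best payoff under φ is 290.
Regret = 290 − 150 = 140.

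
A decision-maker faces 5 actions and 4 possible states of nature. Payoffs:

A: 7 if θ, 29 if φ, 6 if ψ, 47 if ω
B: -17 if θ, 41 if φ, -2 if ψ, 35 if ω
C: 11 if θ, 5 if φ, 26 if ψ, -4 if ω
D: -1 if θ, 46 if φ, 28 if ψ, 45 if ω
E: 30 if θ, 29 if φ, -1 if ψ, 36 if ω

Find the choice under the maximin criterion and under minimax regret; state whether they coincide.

Row minima: A=6, B=-17, C=-4, D=-1, E=-1
Best worst-case = 6 → A.
Column bests: θ=30, φ=46, ψ=28, ω=47.
A regrets: 23, 17, 22, 0 → max 23
B regrets: 47, 5, 30, 12 → max 47
C regrets: 19, 41, 2, 51 → max 51
D regrets: 31, 0, 0, 2 → max 31
E regrets: 0, 17, 29, 11 → max 29
Smallest max regret = 23 → A.

maximin → A; minimax regret → A (agree)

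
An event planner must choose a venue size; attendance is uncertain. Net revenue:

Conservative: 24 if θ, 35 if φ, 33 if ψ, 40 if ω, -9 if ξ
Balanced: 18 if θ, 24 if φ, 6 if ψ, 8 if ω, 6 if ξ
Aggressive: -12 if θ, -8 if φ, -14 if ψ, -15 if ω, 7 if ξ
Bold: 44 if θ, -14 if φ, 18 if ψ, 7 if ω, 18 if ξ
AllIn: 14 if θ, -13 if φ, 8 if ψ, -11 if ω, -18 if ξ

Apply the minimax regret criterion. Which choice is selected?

Column bests: θ=44, φ=35, ψ=33, ω=40, ξ=18.
Conservative regrets: 20, 0, 0, 0, 27 → max 27
Balanced regrets: 26, 11, 27, 32, 12 → max 32
Aggressive regrets: 56, 43, 47, 55, 11 → max 56
Bold regrets: 0, 49, 15, 33, 0 → max 49
AllIn regrets: 30, 48, 25, 51, 36 → max 51
Smallest max regret = 27 → Conservative.

Conservative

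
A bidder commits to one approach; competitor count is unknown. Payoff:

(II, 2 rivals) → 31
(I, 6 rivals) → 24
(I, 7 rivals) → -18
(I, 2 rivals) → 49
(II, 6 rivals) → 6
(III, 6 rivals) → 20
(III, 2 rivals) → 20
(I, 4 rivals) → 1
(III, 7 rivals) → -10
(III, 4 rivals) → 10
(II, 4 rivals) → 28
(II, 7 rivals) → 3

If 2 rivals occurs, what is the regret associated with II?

18

Best payoff under 2 rivals is 49.
Regret = 49 − 31 = 18.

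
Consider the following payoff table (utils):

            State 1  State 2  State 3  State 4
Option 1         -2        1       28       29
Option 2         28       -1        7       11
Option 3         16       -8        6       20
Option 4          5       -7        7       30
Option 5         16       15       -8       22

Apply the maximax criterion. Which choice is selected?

Row maxima: Option 1=29, Option 2=28, Option 3=20, Option 4=30, Option 5=22
Best best-case = 30 → Option 4.

Option 4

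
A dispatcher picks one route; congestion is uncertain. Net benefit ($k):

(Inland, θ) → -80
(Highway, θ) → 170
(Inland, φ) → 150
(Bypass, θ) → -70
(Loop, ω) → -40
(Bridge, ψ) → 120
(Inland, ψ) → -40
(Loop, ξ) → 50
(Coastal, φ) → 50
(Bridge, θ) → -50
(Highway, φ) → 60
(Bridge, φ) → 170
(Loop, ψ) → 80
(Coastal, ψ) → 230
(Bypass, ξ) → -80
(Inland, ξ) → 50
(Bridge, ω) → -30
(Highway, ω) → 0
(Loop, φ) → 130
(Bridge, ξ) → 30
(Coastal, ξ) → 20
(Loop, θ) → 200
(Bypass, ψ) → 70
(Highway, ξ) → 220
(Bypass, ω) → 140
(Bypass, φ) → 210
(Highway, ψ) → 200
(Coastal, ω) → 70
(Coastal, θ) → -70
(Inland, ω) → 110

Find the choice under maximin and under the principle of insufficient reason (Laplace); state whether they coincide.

Row minima: Inland=-80, Loop=-40, Coastal=-70, Bypass=-80, Bridge=-50, Highway=0
Best worst-case = 0 → Highway.
Row averages: Inland=38, Loop=84, Coastal=60, Bypass=54, Bridge=48, Highway=130
Highest average = 130 → Highway.

maximin → Highway; laplace → Highway (agree)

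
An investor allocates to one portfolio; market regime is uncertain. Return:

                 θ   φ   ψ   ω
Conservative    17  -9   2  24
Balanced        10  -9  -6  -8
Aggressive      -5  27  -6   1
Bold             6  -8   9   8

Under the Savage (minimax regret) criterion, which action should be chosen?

Aggressive

Column bests: θ=17, φ=27, ψ=9, ω=24.
Conservative regrets: 0, 36, 7, 0 → max 36
Balanced regrets: 7, 36, 15, 32 → max 36
Aggressive regrets: 22, 0, 15, 23 → max 23
Bold regrets: 11, 35, 0, 16 → max 35
Smallest max regret = 23 → Aggressive.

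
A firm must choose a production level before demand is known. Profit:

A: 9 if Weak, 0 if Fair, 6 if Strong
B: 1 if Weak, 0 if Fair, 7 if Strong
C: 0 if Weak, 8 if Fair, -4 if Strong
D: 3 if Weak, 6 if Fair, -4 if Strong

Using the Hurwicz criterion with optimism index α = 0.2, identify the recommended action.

A

A: 0.2·9 + 0.8·0 = 1.8
B: 0.2·7 + 0.8·0 = 1.4
C: 0.2·8 + 0.8·(-4) = -1.6
D: 0.2·6 + 0.8·(-4) = -2
Highest Hurwicz score = 1.8 → A.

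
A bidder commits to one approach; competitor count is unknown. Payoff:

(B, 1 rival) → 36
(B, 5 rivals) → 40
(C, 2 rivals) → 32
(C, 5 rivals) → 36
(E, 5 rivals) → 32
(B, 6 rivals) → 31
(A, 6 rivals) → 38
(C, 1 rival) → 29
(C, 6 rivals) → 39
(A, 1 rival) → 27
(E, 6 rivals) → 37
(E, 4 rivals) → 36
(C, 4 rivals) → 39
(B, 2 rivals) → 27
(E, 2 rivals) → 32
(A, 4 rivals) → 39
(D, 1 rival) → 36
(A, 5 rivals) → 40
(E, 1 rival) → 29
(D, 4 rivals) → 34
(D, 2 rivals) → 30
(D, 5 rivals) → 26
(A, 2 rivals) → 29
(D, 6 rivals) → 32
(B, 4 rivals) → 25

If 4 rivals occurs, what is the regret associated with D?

5

Best payoff under 4 rivals is 39.
Regret = 39 − 34 = 5.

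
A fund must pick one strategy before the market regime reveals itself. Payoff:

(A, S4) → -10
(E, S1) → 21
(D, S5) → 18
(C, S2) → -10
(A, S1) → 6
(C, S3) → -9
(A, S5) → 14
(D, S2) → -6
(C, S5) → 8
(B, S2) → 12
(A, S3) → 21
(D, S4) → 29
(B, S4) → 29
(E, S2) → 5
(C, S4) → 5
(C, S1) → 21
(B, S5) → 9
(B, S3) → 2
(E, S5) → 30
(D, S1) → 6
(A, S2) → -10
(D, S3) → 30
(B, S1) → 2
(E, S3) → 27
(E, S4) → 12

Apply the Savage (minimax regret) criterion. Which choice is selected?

Column bests: S1=21, S2=12, S3=30, S4=29, S5=30.
A regrets: 15, 22, 9, 39, 16 → max 39
B regrets: 19, 0, 28, 0, 21 → max 28
C regrets: 0, 22, 39, 24, 22 → max 39
D regrets: 15, 18, 0, 0, 12 → max 18
E regrets: 0, 7, 3, 17, 0 → max 17
Smallest max regret = 17 → E.

E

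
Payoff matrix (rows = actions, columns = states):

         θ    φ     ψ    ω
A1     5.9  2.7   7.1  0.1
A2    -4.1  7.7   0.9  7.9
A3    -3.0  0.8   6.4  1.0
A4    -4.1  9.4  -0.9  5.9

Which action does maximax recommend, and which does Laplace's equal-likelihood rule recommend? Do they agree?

Row maxima: A1=7.1, A2=7.9, A3=6.4, A4=9.4
Best best-case = 9.4 → A4.
Row averages: A1=3.95, A2=3.1, A3=1.3, A4=2.575
Highest average = 3.95 → A1.

maximax → A4; laplace → A1 (disagree)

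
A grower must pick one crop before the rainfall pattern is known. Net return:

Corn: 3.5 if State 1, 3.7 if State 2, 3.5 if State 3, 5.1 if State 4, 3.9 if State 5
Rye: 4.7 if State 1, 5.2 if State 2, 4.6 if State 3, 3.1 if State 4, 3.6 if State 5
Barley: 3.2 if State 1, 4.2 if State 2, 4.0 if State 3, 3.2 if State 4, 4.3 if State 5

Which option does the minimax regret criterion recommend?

Column bests: State 1=4.7, State 2=5.2, State 3=4.6, State 4=5.1, State 5=4.3.
Corn regrets: 1.2, 1.5, 1.1, 0.0, 0.4 → max 1.5
Rye regrets: 0.0, 0.0, 0.0, 2.0, 0.7 → max 2.0
Barley regrets: 1.5, 1.0, 0.6, 1.9, 0.0 → max 1.9
Smallest max regret = 1.5 → Corn.

Corn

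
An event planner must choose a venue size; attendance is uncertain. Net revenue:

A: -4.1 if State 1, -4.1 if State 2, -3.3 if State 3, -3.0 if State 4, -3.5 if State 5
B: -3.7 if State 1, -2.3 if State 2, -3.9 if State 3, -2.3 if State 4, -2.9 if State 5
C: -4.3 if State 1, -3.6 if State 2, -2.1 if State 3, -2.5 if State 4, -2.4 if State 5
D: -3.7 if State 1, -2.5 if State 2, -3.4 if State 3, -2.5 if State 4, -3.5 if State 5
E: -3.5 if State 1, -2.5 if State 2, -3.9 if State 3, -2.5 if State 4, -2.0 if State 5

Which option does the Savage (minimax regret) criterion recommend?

Column bests: State 1=-3.5, State 2=-2.3, State 3=-2.1, State 4=-2.3, State 5=-2.0.
A regrets: 0.6, 1.8, 1.2, 0.7, 1.5 → max 1.8
B regrets: 0.2, 0.0, 1.8, 0.0, 0.9 → max 1.8
C regrets: 0.8, 1.3, 0.0, 0.2, 0.4 → max 1.3
D regrets: 0.2, 0.2, 1.3, 0.2, 1.5 → max 1.5
E regrets: 0.0, 0.2, 1.8, 0.2, 0.0 → max 1.8
Smallest max regret = 1.3 → C.

C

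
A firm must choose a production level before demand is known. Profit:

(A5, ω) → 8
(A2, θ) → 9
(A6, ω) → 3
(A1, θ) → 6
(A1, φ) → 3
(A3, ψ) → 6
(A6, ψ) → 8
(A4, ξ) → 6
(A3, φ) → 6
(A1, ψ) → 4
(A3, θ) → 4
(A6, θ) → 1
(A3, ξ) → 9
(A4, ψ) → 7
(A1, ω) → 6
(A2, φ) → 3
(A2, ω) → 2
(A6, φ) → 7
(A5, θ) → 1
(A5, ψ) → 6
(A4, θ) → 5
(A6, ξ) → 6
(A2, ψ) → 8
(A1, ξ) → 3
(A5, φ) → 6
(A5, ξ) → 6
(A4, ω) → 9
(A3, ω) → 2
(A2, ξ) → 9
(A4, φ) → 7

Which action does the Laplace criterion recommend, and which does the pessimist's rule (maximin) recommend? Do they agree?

laplace → A4; maximin → A4 (agree)

Row averages: A1=4.4, A2=6.2, A3=5.4, A4=6.8, A5=5.4, A6=5
Highest average = 6.8 → A4.
Row minima: A1=3, A2=2, A3=2, A4=5, A5=1, A6=1
Best worst-case = 5 → A4.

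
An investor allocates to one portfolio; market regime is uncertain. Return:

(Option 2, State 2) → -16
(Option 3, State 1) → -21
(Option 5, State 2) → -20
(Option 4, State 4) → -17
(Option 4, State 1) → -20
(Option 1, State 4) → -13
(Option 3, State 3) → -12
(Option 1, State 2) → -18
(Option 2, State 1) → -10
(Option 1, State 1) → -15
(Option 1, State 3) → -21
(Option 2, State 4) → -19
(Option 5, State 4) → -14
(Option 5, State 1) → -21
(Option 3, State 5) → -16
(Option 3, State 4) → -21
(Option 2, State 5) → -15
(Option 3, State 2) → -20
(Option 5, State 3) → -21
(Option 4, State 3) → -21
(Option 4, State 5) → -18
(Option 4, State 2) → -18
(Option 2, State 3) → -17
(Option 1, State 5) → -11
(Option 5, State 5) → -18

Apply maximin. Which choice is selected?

Row minima: Option 1=-21, Option 2=-19, Option 3=-21, Option 4=-21, Option 5=-21
Best worst-case = -19 → Option 2.

Option 2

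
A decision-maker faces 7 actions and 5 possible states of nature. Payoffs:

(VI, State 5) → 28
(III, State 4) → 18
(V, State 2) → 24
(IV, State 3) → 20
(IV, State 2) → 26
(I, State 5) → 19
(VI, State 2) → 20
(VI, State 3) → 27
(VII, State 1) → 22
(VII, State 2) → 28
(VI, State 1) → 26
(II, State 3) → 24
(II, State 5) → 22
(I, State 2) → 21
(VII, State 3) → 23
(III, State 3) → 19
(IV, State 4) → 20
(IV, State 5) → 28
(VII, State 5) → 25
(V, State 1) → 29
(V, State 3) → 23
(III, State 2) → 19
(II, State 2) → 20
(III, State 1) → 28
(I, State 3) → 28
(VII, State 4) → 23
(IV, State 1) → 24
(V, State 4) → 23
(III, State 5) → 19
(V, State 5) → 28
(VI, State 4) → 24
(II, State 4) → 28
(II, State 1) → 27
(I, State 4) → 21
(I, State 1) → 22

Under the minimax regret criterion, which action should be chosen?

V

Column bests: State 1=29, State 2=28, State 3=28, State 4=28, State 5=28.
I regrets: 7, 7, 0, 7, 9 → max 9
II regrets: 2, 8, 4, 0, 6 → max 8
III regrets: 1, 9, 9, 10, 9 → max 10
IV regrets: 5, 2, 8, 8, 0 → max 8
V regrets: 0, 4, 5, 5, 0 → max 5
VI regrets: 3, 8, 1, 4, 0 → max 8
VII regrets: 7, 0, 5, 5, 3 → max 7
Smallest max regret = 5 → V.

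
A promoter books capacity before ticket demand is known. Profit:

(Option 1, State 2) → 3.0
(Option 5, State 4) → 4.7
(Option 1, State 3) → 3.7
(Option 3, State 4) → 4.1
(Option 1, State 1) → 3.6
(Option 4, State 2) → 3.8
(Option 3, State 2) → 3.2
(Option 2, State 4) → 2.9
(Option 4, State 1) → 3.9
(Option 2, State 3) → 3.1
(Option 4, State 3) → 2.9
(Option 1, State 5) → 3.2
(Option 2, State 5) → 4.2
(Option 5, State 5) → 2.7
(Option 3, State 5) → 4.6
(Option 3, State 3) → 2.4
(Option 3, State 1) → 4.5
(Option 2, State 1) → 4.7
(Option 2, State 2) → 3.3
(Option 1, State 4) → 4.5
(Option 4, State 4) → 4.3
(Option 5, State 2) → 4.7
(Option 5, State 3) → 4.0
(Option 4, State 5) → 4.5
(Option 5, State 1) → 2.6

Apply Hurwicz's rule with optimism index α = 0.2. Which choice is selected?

Option 1: 0.2·4.5 + 0.8·3.0 = 3.3
Option 2: 0.2·4.7 + 0.8·2.9 = 3.26
Option 3: 0.2·4.6 + 0.8·2.4 = 2.84
Option 4: 0.2·4.5 + 0.8·2.9 = 3.22
Option 5: 0.2·4.7 + 0.8·2.6 = 3.02
Highest Hurwicz score = 3.3 → Option 1.

Option 1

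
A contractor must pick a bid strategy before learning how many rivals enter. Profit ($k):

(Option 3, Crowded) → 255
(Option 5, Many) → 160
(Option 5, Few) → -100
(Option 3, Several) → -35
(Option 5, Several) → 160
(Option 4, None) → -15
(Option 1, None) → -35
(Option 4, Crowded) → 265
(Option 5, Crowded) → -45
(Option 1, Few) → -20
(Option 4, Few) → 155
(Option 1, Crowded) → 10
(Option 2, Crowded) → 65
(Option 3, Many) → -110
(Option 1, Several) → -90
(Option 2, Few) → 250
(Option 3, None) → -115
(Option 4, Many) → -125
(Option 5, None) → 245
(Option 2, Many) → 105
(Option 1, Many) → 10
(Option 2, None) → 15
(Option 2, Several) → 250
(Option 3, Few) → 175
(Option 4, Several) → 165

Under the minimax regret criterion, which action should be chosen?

Column bests: None=245, Few=250, Several=250, Many=160, Crowded=265.
Option 1 regrets: 280, 270, 340, 150, 255 → max 340
Option 2 regrets: 230, 0, 0, 55, 200 → max 230
Option 3 regrets: 360, 75, 285, 270, 10 → max 360
Option 4 regrets: 260, 95, 85, 285, 0 → max 285
Option 5 regrets: 0, 350, 90, 0, 310 → max 350
Smallest max regret = 230 → Option 2.

Option 2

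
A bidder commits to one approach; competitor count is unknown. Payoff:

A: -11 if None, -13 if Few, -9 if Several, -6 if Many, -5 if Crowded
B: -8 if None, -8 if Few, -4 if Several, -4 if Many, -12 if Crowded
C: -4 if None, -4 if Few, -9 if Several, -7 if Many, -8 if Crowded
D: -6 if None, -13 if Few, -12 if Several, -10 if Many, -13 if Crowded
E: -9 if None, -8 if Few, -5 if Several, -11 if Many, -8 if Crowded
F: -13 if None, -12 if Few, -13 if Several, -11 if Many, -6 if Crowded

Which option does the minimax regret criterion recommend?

C

Column bests: None=-4, Few=-4, Several=-4, Many=-4, Crowded=-5.
A regrets: 7, 9, 5, 2, 0 → max 9
B regrets: 4, 4, 0, 0, 7 → max 7
C regrets: 0, 0, 5, 3, 3 → max 5
D regrets: 2, 9, 8, 6, 8 → max 9
E regrets: 5, 4, 1, 7, 3 → max 7
F regrets: 9, 8, 9, 7, 1 → max 9
Smallest max regret = 5 → C.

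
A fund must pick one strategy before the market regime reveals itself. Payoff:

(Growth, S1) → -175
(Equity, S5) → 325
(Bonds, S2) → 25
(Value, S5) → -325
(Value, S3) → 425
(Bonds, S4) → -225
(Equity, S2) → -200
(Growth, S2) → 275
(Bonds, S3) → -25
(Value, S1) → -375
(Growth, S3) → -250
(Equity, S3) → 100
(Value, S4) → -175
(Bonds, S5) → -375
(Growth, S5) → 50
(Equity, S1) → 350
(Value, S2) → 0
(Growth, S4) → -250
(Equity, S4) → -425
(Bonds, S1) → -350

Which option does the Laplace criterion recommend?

Row averages: Equity=30, Growth=-70, Bonds=-190, Value=-90
Highest average = 30 → Equity.

Equity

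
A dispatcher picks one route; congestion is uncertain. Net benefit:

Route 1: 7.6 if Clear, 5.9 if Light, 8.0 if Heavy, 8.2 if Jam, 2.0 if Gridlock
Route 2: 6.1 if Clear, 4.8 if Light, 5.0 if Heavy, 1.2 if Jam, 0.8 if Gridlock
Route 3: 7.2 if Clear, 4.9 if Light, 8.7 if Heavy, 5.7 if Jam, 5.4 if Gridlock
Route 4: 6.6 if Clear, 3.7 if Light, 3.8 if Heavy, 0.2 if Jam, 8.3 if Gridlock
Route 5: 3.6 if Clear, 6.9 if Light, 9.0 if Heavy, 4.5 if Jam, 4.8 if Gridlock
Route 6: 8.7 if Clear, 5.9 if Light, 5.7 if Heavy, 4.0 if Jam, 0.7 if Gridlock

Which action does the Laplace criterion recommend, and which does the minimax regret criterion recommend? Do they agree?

laplace → Route 3; minimax regret → Route 3 (agree)

Row averages: Route 1=6.34, Route 2=3.58, Route 3=6.38, Route 4=4.52, Route 5=5.76, Route 6=5
Highest average = 6.38 → Route 3.
Column bests: Clear=8.7, Light=6.9, Heavy=9.0, Jam=8.2, Gridlock=8.3.
Route 1 regrets: 1.1, 1.0, 1.0, 0.0, 6.3 → max 6.3
Route 2 regrets: 2.6, 2.1, 4.0, 7.0, 7.5 → max 7.5
Route 3 regrets: 1.5, 2.0, 0.3, 2.5, 2.9 → max 2.9
Route 4 regrets: 2.1, 3.2, 5.2, 8.0, 0.0 → max 8.0
Route 5 regrets: 5.1, 0.0, 0.0, 3.7, 3.5 → max 5.1
Route 6 regrets: 0.0, 1.0, 3.3, 4.2, 7.6 → max 7.6
Smallest max regret = 2.9 → Route 3.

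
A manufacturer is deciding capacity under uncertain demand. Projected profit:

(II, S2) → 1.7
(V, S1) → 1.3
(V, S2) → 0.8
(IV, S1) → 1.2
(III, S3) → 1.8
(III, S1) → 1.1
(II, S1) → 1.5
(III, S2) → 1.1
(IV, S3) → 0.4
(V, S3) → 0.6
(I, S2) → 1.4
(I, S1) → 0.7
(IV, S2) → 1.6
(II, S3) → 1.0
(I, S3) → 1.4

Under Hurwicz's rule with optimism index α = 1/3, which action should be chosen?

I: 1/3·1.4 + 2/3·0.7 = 14/15
II: 1/3·1.7 + 2/3·1.0 = 37/30
III: 1/3·1.8 + 2/3·1.1 = 4/3
IV: 1/3·1.6 + 2/3·0.4 = 0.8
V: 1/3·1.3 + 2/3·0.6 = 5/6
Highest Hurwicz score = 4/3 → III.

III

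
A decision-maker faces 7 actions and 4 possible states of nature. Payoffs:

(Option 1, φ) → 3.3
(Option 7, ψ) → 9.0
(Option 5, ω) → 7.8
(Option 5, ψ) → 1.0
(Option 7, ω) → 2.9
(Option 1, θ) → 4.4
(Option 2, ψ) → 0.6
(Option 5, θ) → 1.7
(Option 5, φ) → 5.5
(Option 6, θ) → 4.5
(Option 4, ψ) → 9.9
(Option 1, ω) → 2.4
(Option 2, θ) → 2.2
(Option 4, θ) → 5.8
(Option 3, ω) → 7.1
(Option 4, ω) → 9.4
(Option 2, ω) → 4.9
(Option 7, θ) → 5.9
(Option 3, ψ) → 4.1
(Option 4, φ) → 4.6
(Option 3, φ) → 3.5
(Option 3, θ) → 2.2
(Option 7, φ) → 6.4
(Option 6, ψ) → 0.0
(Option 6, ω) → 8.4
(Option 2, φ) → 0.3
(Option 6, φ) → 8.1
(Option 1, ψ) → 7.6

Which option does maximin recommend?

Option 4

Row minima: Option 1=2.4, Option 2=0.3, Option 3=2.2, Option 4=4.6, Option 5=1.0, Option 6=0.0, Option 7=2.9
Best worst-case = 4.6 → Option 4.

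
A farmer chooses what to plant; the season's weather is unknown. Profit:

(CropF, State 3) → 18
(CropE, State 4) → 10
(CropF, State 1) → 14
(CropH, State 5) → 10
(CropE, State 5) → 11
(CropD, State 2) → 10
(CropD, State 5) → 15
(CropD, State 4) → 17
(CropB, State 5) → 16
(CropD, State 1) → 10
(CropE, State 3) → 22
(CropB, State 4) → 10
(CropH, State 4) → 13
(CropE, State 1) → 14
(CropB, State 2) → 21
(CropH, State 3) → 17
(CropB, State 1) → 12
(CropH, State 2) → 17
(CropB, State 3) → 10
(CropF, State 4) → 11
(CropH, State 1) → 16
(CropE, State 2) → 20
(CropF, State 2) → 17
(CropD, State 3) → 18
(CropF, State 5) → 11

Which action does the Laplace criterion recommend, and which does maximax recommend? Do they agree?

laplace → CropE; maximax → CropE (agree)

Row averages: CropH=14.6, CropF=14.2, CropD=14, CropB=13.8, CropE=15.4
Highest average = 15.4 → CropE.
Row maxima: CropH=17, CropF=18, CropD=18, CropB=21, CropE=22
Best best-case = 22 → CropE.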